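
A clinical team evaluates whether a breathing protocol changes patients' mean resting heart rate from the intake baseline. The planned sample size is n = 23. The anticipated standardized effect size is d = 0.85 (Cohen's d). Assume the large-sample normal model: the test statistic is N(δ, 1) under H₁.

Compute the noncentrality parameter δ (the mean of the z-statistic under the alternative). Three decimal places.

The noncentrality parameter scales effect size by the design's sample-size factor: δ = d·√n = 0.85 × √23 = 4.0765

δ ≈ 4.076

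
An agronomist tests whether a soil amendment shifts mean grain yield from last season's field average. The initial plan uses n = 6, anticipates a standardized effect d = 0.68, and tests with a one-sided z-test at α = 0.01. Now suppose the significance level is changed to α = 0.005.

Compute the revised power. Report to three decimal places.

Power ≈ 0.181

δ = d·√n = 0.68 × √6 = 1.6657 (unchanged). New critical value: z_{0.005} = 2.576.
Revised power = P(Z > 2.576 − δ) = Φ(-0.910) = 0.1814.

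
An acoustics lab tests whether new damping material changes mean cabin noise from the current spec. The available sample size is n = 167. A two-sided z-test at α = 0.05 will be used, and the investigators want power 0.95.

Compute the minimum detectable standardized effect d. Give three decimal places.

Required noncentrality: δ = z_{0.025} + z_{0.05} = 1.960 + 1.645 = 3.605.
(The second rejection-region term Φ(−δ − z_{α/2}) is negligible and dropped.)
δ = d·√n ⇒ d = δ/√n = 3.605/√167 = 0.2789.

d ≈ 0.279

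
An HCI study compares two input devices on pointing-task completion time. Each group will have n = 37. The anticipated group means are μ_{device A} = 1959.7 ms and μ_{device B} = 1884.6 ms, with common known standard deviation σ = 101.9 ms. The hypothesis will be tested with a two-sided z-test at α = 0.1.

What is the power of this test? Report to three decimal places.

Standardized effect: d = |μ_{device A} − μ_{device B}| / σ = |1959.7 − 1884.6| / 101.9 = 0.7370
Noncentrality parameter: δ = d·√(n/2) = 0.7370 × √(37/2) = 3.1699
Critical value for a two-sided test at α = 0.1: z_{α/2} = 1.645.
Power = Φ(δ − 1.645) + Φ(−δ − 1.645) = Φ(1.525) + Φ(-4.815) = 0.9364 + 0.0000 = 0.9364.

Power ≈ 0.936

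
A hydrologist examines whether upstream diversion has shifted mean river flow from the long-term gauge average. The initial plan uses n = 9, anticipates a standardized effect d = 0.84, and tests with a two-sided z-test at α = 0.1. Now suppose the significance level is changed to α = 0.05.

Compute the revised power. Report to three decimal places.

Power ≈ 0.712

δ = d·√n = 0.84 × √9 = 2.5200 (unchanged). New critical value: z_{0.025} = 1.960.
Revised power = Φ(δ − 1.960) + Φ(−δ − 1.960) = Φ(0.560) + Φ(-4.480) = 0.7123 + 0.0000 = 0.7123.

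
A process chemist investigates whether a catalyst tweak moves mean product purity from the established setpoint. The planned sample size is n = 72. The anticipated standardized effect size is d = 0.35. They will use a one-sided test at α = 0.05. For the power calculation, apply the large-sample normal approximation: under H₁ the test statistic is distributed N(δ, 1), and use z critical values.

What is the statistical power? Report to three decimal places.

Power ≈ 0.907

Noncentrality parameter: δ = d·√n = 0.35 × √72 = 2.9698
One-sided α = 0.05 → critical value z_{0.05} = 1.645.
Power = Φ(δ − 1.645) = Φ(1.325) = 0.9074.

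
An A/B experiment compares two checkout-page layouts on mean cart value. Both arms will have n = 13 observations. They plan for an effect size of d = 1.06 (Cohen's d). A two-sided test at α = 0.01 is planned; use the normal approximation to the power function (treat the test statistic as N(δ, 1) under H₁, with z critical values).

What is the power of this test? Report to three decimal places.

Power ≈ 0.550

Noncentrality parameter: δ = d·√(n/2) = 1.06 × √(13/2) = 2.7025
Critical value for a two-sided test at α = 0.01: z_{α/2} = 2.576.
Power = Φ(δ − 2.576) + Φ(−δ − 2.576) = Φ(0.127) + Φ(-5.278) = 0.5504 + 0.0000 = 0.5504.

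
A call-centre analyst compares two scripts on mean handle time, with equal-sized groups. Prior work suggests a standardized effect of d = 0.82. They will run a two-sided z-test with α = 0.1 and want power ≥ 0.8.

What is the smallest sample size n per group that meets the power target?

For power 0.8 need Φ(δ − z_{0.05}) = 0.8, so δ = z_{0.05} + z_{0.20} = 1.645 + 0.842 = 2.486.
(The Φ(−δ − z_{α/2}) term is vanishingly small for δ > 0 and is dropped in the standard sample-size formula.)
δ = d·√(n/2) ⇒ n = 2(δ/d)² = 2 × (2.486 / 0.82)² = 18.39.
Rounding up, n = 19 per group.

n = 19 per group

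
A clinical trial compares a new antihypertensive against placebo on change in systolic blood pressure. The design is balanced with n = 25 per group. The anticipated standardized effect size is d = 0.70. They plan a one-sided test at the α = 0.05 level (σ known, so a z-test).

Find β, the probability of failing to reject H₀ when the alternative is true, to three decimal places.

Noncentrality parameter: δ = d·√(n/2) = 0.70 × √(25/2) = 2.4749
Critical value for a one-sided test at α = 0.05: z_α = 1.645.
Power = P(Z > 1.645 − δ) = Φ(0.830) = 0.7967.
Type II error: β = 1 − power = 1 − 0.7967 = 0.2033.

β ≈ 0.203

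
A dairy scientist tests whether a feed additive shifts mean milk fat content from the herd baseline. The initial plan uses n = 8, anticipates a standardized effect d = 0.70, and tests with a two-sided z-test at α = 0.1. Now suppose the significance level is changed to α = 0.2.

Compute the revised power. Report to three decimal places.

δ = d·√n = 0.70 × √8 = 1.9799 (unchanged). New critical value: z_{0.1} = 1.282.
Revised power = Φ(δ − 1.282) + Φ(−δ − 1.282) = Φ(0.698) + Φ(-3.261) = 0.7575 + 0.0006 = 0.7581.

Power ≈ 0.758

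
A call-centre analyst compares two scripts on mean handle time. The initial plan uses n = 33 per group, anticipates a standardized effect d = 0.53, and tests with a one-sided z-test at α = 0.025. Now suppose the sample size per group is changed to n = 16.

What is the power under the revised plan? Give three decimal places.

With n = 16 per group: δ = d·√(n/2) = 0.53 × √(16/2) = 1.4991. Critical value z_{0.025} = 1.960.
Revised power = Φ(δ − 1.960) = Φ(-0.461) = 0.3224.

Power ≈ 0.322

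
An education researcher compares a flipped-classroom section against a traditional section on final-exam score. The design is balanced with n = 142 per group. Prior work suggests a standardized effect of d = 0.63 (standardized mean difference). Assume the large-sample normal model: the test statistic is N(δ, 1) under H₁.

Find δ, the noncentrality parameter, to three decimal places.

The noncentrality parameter scales effect size by the design's sample-size factor: δ = d·√(n/2) = 0.63 × √(142/2) = 5.3085

δ ≈ 5.308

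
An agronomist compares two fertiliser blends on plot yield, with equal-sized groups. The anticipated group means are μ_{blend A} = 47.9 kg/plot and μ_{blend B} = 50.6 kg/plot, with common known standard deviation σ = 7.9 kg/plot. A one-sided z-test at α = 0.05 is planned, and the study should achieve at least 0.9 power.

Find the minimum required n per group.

n = 147 per group

Standardized effect: d = |μ_{blend A} − μ_{blend B}| / σ = |47.9 − 50.6| / 7.9 = 0.3418
For power 0.9 need Φ(δ − z_{0.05}) = 0.9, so δ = z_{0.05} + z_{0.10} = 1.645 + 1.282 = 2.926.
δ = d·√(n/2) ⇒ n = 2(δ/d)² = 2 × (2.926 / 0.3418)² = 146.63.
Round up to the next whole unit.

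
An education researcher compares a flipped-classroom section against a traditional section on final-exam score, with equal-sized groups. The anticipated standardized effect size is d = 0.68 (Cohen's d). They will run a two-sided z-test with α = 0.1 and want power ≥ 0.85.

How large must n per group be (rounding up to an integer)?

n = 32 per group

For power 0.85 need Φ(δ − z_{0.05}) = 0.85, so δ = z_{0.05} + z_{0.15} = 1.645 + 1.036 = 2.681.
(Ignoring the negligible lower-tail rejection probability gives the usual closed-form inversion.)
δ = d·√(n/2) ⇒ n = 2(δ/d)² = 2 × (2.681 / 0.68)² = 31.10.
Round up to the next whole unit.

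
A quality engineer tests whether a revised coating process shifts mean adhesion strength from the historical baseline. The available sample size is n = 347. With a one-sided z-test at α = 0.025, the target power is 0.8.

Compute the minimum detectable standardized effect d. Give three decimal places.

Required noncentrality: δ = z_{0.025} + z_{0.20} = 1.960 + 0.842 = 2.802.
δ = d·√n ⇒ d = δ/√n = 2.802/√347 = 0.1504.

d ≈ 0.150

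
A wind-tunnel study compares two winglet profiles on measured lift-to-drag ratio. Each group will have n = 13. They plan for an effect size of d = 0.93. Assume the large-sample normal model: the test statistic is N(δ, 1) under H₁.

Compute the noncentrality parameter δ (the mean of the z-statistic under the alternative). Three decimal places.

δ = d·√(n/2) = 0.93 × √(13/2) = 2.3710

δ ≈ 2.371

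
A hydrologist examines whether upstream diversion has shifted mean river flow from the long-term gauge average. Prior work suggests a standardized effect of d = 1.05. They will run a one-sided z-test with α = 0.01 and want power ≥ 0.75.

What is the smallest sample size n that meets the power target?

Set Φ(δ − 2.326) = 0.75; then δ − 2.326 = Φ⁻¹(0.75) = 0.674, giving δ = 3.001.
δ = d·√n ⇒ n = (δ/d)² = (3.001 / 1.05)² = 8.17.
Round up to the next whole unit.

n = 9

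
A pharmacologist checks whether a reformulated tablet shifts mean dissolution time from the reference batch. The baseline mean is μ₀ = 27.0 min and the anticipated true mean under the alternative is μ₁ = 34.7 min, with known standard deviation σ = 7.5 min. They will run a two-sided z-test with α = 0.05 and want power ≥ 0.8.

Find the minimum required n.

n = 8

Standardized effect: d = |μ₁ − μ₀| / σ = |34.7 − 27.0| / 7.5 = 1.0267
Set Φ(δ − 1.960) = 0.8; then δ − 1.960 = Φ⁻¹(0.8) = 0.842, giving δ = 2.802.
(For δ > 0 the lower-tail rejection region contributes negligibly to power, so the one-term inversion is standard.)
δ = d·√n ⇒ n = (δ/d)² = (2.802 / 1.0267)² = 7.45.
Round up to the next whole unit.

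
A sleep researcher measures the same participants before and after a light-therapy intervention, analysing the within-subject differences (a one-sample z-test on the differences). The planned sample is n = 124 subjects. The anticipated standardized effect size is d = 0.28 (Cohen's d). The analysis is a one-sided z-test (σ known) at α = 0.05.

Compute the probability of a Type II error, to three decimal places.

Noncentrality parameter: δ = d·√n = 0.28 × √124 = 3.1179
One-sided α = 0.05 → critical value z_{0.05} = 1.645.
Power = P(Z > 1.645 − δ) = Φ(1.473) = 0.9296.
Type II error: β = 1 − power = 1 − 0.9296 = 0.0704.

β ≈ 0.070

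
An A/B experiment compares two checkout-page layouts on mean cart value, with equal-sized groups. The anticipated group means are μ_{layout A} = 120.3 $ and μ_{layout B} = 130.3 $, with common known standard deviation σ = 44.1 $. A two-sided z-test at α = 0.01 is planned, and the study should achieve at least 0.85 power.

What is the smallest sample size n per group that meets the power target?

Standardized effect: d = |μ_{layout A} − μ_{layout B}| / σ = |120.3 − 130.3| / 44.1 = 0.2268
For power 0.85 need Φ(δ − z_{0.005}) = 0.85, so δ = z_{0.005} + z_{0.15} = 2.576 + 1.036 = 3.612.
(The Φ(−δ − z_{α/2}) term is vanishingly small for δ > 0 and is dropped in the standard sample-size formula.)
δ = d·√(n/2) ⇒ n = 2(δ/d)² = 2 × (3.612 / 0.2268)² = 507.53.
Round up to the next whole unit.

n = 508 per group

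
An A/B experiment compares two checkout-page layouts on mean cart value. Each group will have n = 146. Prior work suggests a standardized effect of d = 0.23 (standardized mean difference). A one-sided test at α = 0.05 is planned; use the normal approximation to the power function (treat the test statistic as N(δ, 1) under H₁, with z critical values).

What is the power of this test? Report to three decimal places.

Power ≈ 0.626

Noncentrality parameter: δ = d·√(n/2) = 0.23 × √(146/2) = 1.9651
One-sided α = 0.05 → critical value z_{0.05} = 1.645.
Power = Φ(δ − 1.645) = Φ(0.320) = 0.6256.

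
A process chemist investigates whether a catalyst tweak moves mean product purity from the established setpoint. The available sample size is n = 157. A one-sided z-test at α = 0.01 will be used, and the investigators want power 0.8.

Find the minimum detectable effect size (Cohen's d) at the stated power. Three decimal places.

d ≈ 0.253

Required noncentrality: δ = z_{0.01} + z_{0.20} = 2.326 + 0.842 = 3.168.
δ = d·√n ⇒ d = δ/√n = 3.168/√157 = 0.2528.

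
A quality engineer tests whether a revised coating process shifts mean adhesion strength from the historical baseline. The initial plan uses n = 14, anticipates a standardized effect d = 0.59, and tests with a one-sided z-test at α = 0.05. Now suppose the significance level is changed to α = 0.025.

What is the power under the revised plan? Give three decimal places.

Power ≈ 0.598

δ = d·√n = 0.59 × √14 = 2.2076 (unchanged). New critical value: z_{0.025} = 1.960.
Revised power = Φ(δ − 1.960) = Φ(0.248) = 0.5978.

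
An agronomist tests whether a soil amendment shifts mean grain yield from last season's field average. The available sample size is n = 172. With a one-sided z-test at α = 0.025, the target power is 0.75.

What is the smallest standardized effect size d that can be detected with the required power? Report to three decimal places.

Required noncentrality: δ = z_{0.025} + z_{0.25} = 1.960 + 0.674 = 2.634.
δ = d·√n ⇒ d = δ/√n = 2.634/√172 = 0.2009.

d ≈ 0.201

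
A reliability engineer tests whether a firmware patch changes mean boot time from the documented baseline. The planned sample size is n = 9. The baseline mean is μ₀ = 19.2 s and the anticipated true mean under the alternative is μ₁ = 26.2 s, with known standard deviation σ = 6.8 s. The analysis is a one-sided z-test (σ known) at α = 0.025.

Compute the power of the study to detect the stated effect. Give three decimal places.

Standardized effect: d = |μ₁ − μ₀| / σ = |26.2 − 19.2| / 6.8 = 1.0294
Noncentrality parameter: δ = d·√n = 1.0294 × √9 = 3.0882
One-sided α = 0.025 → critical value z_{0.025} = 1.960.
Power = P(Z > 1.960 − δ) = Φ(1.128) = 0.8704.

Power ≈ 0.870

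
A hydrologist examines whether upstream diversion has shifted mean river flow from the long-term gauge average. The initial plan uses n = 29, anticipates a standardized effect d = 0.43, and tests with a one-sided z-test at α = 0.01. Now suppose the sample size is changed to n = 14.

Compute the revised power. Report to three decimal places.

With n = 14: δ = d·√n = 0.43 × √14 = 1.6089. Critical value z_{0.01} = 2.326.
Revised power = P(Z > 2.326 − δ) = Φ(-0.717) = 0.2366.

Power ≈ 0.237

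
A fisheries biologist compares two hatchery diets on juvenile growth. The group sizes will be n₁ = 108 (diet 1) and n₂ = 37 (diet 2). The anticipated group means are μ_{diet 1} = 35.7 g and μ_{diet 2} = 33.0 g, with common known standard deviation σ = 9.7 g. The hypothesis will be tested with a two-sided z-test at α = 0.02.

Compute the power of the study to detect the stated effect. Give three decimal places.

Power ≈ 0.194

Standardized effect: d = |μ_{diet 1} − μ_{diet 2}| / σ = |35.7 − 33.0| / 9.7 = 0.2784
Noncentrality parameter: δ = d / √(1/n₁ + 1/n₂) = 0.2784 / √(1/108 + 1/37) = 1.4612
Two-sided α = 0.02 → critical value z_{0.01} = 2.326.
Power = Φ(δ − 2.326) + Φ(−δ − 2.326) = Φ(-0.865) + Φ(-3.788) = 0.1935 + 0.0001 = 0.1936.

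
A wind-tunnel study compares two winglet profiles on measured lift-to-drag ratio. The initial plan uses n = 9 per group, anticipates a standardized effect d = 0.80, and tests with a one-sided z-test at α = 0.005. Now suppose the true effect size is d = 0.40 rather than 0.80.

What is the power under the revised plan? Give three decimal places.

With d = 0.40: δ = d·√(n/2) = 0.40 × √(9/2) = 0.8485. Critical value z_{0.005} = 2.576.
Revised power = Φ(δ − 2.576) = Φ(-1.727) = 0.0421.

Power ≈ 0.042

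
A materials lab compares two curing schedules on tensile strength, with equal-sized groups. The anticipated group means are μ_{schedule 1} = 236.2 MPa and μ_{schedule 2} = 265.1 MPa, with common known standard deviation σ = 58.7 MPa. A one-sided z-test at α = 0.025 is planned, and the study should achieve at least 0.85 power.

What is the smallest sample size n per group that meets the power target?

Standardized effect: d = |μ_{schedule 1} − μ_{schedule 2}| / σ = |236.2 − 265.1| / 58.7 = 0.4923
Set Φ(δ − 1.960) = 0.85; then δ − 1.960 = Φ⁻¹(0.85) = 1.036, giving δ = 2.996.
δ = d·√(n/2) ⇒ n = 2(δ/d)² = 2 × (2.996 / 0.4923)² = 74.08.
Round up to the next whole unit.

n = 75 per group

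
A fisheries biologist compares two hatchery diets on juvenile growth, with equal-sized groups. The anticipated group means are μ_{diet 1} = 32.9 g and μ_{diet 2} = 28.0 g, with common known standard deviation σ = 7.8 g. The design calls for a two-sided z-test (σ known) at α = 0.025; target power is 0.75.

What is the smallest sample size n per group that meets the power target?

n = 44 per group

Standardized effect: d = |μ_{diet 1} − μ_{diet 2}| / σ = |32.9 − 28.0| / 7.8 = 0.6282
For power 0.75 need Φ(δ − z_{0.0125}) = 0.75, so δ = z_{0.0125} + z_{0.25} = 2.241 + 0.674 = 2.916.
(Ignoring the negligible lower-tail rejection probability gives the usual closed-form inversion.)
δ = d·√(n/2) ⇒ n = 2(δ/d)² = 2 × (2.916 / 0.6282)² = 43.09.
Rounding up, n = 44 per group.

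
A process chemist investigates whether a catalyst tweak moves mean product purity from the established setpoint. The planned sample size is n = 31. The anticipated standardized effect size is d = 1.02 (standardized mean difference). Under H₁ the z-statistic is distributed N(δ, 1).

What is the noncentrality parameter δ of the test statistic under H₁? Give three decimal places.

δ ≈ 5.679

The noncentrality parameter scales effect size by the design's sample-size factor: δ = d·√n = 1.02 × √31 = 5.6791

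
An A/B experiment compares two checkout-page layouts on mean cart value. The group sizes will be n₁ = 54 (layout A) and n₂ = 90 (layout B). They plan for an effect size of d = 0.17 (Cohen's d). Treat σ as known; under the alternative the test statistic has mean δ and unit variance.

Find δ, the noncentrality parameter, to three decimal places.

δ ≈ 0.988

δ = d / √(1/n₁ + 1/n₂) = 0.17 / √(1/54 + 1/90) = 0.9876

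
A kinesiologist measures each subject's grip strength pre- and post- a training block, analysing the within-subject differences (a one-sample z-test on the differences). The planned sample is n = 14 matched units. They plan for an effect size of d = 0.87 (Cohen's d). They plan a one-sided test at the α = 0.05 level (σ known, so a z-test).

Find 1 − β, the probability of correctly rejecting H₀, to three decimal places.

Noncentrality parameter: δ = d·√n = 0.87 × √14 = 3.2552
One-sided α = 0.05 → critical value z_{0.05} = 1.645.
Power = P(Z > 1.645 − δ) = Φ(1.610) = 0.9463.

Power ≈ 0.946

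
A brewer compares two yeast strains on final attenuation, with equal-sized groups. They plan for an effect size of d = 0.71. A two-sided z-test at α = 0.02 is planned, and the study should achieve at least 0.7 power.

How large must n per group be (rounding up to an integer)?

n = 33 per group

For power 0.7 need Φ(δ − z_{0.01}) = 0.7, so δ = z_{0.01} + z_{0.30} = 2.326 + 0.524 = 2.851.
(Ignoring the negligible lower-tail rejection probability gives the usual closed-form inversion.)
δ = d·√(n/2) ⇒ n = 2(δ/d)² = 2 × (2.851 / 0.71)² = 32.24.
Rounding up, n = 33 per group.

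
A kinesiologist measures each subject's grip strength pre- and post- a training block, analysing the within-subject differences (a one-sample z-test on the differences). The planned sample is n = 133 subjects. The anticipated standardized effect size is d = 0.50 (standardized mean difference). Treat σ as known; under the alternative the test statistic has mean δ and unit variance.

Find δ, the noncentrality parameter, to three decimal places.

δ ≈ 5.766

δ = d·√n = 0.50 × √133 = 5.7663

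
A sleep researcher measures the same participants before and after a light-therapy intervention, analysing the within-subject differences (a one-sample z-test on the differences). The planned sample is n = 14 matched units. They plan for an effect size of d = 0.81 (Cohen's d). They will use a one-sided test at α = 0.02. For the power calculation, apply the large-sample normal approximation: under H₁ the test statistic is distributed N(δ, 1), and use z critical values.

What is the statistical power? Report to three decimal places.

Noncentrality parameter: δ = d·√n = 0.81 × √14 = 3.0307
Critical value for a one-sided test at α = 0.02: z_α = 2.054.
Power = P(Z > 2.054 − δ) = Φ(0.977) = 0.8357.

Power ≈ 0.836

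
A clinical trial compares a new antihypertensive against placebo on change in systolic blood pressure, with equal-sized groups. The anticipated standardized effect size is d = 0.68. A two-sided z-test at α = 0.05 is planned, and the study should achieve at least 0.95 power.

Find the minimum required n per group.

Set Φ(δ − 1.960) = 0.95; then δ − 1.960 = Φ⁻¹(0.95) = 1.645, giving δ = 3.605.
(For δ > 0 the lower-tail rejection region contributes negligibly to power, so the one-term inversion is standard.)
δ = d·√(n/2) ⇒ n = 2(δ/d)² = 2 × (3.605 / 0.68)² = 56.21.
Rounding up, n = 57 per group.

n = 57 per group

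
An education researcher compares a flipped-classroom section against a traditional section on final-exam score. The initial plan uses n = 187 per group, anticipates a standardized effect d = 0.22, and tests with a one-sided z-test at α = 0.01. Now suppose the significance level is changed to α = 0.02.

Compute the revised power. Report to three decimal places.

δ = d·√(n/2) = 0.22 × √(187/2) = 2.1273 (unchanged). New critical value: z_{0.02} = 2.054.
Revised power = P(Z > 2.054 − δ) = Φ(0.074) = 0.5293.

Power ≈ 0.529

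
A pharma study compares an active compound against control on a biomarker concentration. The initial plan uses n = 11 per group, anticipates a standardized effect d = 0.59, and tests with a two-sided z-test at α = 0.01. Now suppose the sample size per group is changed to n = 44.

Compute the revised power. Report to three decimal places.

Power ≈ 0.576

With n = 44 per group: δ = d·√(n/2) = 0.59 × √(44/2) = 2.7673. Critical value z_{0.005} = 2.576.
Revised power = Φ(δ − 2.576) + Φ(−δ − 2.576) = Φ(0.192) + Φ(-5.343) = 0.5759 + 0.0000 = 0.5759.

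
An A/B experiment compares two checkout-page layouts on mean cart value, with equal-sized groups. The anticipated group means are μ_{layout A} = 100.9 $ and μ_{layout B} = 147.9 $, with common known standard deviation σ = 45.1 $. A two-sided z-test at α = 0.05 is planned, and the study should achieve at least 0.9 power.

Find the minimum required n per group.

Standardized effect: d = |μ_{layout A} − μ_{layout B}| / σ = |100.9 − 147.9| / 45.1 = 1.0421
For power 0.9 need Φ(δ − z_{0.025}) = 0.9, so δ = z_{0.025} + z_{0.10} = 1.960 + 1.282 = 3.242.
(The Φ(−δ − z_{α/2}) term is vanishingly small for δ > 0 and is dropped in the standard sample-size formula.)
δ = d·√(n/2) ⇒ n = 2(δ/d)² = 2 × (3.242 / 1.0421)² = 19.35.
Rounding up, n = 20 per group.

n = 20 per group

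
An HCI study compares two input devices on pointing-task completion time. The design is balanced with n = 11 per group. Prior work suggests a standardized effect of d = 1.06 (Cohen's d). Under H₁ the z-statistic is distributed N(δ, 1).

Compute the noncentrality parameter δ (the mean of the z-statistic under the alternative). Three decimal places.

δ = d·√(n/2) = 1.06 × √(11/2) = 2.4859

δ ≈ 2.486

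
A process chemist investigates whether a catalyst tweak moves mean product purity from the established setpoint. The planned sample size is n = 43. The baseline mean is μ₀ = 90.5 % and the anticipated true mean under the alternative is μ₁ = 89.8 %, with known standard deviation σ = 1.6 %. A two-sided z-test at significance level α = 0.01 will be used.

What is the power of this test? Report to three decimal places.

Standardized effect: d = |μ₁ − μ₀| / σ = |89.8 − 90.5| / 1.6 = 0.4375
Noncentrality parameter: δ = d·√n = 0.4375 × √43 = 2.8689
Two-sided α = 0.01 → critical value z_{0.005} = 2.576.
Power = Φ(δ − 2.576) + Φ(−δ − 2.576) = Φ(0.293) + Φ(-5.445) = 0.6153 + 0.0000 = 0.6153.

Power ≈ 0.615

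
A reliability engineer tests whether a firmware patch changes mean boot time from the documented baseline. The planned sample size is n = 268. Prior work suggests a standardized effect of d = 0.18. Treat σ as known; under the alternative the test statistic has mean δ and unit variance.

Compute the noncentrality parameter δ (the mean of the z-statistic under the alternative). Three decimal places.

δ ≈ 2.947

δ = d·√n = 0.18 × √268 = 2.9467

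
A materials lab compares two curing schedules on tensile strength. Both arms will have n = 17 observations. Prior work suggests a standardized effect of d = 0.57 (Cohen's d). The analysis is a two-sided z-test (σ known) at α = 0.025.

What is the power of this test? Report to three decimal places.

Power ≈ 0.281

Noncentrality parameter: δ = d·√(n/2) = 0.57 × √(17/2) = 1.6618
Critical value for a two-sided test at α = 0.025: z_{α/2} = 2.241.
Power = Φ(δ − 2.241) + Φ(−δ − 2.241) = Φ(-0.580) + Φ(-3.903) = 0.2811 + 0.0000 = 0.2811.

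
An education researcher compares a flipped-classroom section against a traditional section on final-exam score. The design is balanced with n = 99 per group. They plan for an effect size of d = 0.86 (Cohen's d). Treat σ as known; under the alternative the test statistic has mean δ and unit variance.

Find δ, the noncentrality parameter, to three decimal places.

δ ≈ 6.051

The noncentrality parameter scales effect size by the design's sample-size factor: δ = d·√(n/2) = 0.86 × √(99/2) = 6.0506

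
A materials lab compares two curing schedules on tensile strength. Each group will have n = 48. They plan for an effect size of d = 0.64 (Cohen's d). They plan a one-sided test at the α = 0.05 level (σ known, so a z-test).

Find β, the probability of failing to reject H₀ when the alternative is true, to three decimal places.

Noncentrality parameter: δ = d·√(n/2) = 0.64 × √(48/2) = 3.1353
Critical value for a one-sided test at α = 0.05: z_α = 1.645.
Power = Φ(δ − 1.645) = Φ(1.490) = 0.9320.
Type II error: β = 1 − power = 1 − 0.9320 = 0.0680.

β ≈ 0.068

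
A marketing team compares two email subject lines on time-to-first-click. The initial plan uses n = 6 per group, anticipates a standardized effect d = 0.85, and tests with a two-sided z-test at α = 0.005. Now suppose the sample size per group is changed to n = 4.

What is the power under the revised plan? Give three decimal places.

Power ≈ 0.054

With n = 4 per group: δ = d·√(n/2) = 0.85 × √(4/2) = 1.2021. Critical value z_{0.0025} = 2.807.
Revised power = Φ(δ − 2.807) + Φ(−δ − 2.807) = Φ(-1.605) + Φ(-4.009) = 0.0543 + 0.0000 = 0.0543.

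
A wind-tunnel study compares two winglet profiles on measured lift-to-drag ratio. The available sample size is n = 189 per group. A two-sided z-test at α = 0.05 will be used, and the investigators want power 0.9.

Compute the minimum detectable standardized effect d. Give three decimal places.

Required noncentrality: δ = z_{0.025} + z_{0.10} = 1.960 + 1.282 = 3.242.
(The second rejection-region term Φ(−δ − z_{α/2}) is negligible and dropped.)
δ = d·√(n/2) ⇒ d = δ/√(n/2) = 3.242/√(189/2) = 0.3335.

d ≈ 0.333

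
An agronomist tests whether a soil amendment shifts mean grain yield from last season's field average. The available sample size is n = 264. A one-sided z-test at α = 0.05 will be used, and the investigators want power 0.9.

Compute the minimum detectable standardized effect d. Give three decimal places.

Required noncentrality: δ = z_{0.05} + z_{0.10} = 1.645 + 1.282 = 2.926.
δ = d·√n ⇒ d = δ/√n = 2.926/√264 = 0.1801.

d ≈ 0.180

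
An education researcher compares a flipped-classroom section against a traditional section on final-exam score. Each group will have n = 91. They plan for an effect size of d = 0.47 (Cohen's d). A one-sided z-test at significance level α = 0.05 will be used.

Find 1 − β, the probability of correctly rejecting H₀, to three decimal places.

Noncentrality parameter: λ = d·√(n/2) = 0.47 × √(91/2) = 3.1703
One-sided α = 0.05 → critical value z_{0.05} = 1.645.
Power = P(Z > 1.645 − λ) = Φ(1.525) = 0.9364.

Power ≈ 0.936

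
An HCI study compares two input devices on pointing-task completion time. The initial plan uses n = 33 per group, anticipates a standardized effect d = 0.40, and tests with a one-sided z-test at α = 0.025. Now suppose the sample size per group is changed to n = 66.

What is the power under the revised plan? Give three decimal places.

With n = 66 per group: δ = d·√(n/2) = 0.40 × √(66/2) = 2.2978. Critical value z_{0.025} = 1.960.
Revised power = Φ(δ − 1.960) = Φ(0.338) = 0.6323.

Power ≈ 0.632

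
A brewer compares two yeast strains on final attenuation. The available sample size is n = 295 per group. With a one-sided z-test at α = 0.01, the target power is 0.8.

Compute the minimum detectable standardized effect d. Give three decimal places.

Required noncentrality: δ = z_{0.01} + z_{0.20} = 2.326 + 0.842 = 3.168.
δ = d·√(n/2) ⇒ d = δ/√(n/2) = 3.168/√(295/2) = 0.2608.

d ≈ 0.261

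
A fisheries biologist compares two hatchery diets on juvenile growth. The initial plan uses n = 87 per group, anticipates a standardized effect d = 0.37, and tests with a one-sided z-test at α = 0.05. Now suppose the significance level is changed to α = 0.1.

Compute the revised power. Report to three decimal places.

Power ≈ 0.877

δ = d·√(n/2) = 0.37 × √(87/2) = 2.4403 (unchanged). New critical value: z_{0.1} = 1.282.
Revised power = P(Z > 1.282 − δ) = Φ(1.159) = 0.8767.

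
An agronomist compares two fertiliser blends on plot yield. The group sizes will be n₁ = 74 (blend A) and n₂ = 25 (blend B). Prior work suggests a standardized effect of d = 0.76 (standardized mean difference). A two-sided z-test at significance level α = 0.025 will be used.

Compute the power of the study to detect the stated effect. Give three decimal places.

Power ≈ 0.852

Noncentrality parameter: δ = d / √(1/n₁ + 1/n₂) = 0.76 / √(1/74 + 1/25) = 3.2854
Critical value for a two-sided test at α = 0.025: z_{α/2} = 2.241.
Power = Φ(δ − 2.241) + Φ(−δ − 2.241) = Φ(1.044) + Φ(-5.527) = 0.8517 + 0.0000 = 0.8517.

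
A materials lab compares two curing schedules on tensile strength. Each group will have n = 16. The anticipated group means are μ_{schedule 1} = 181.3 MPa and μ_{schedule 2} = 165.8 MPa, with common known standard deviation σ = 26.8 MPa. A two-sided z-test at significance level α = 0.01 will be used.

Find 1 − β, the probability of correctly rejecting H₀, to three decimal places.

Power ≈ 0.174

Standardized effect: d = |μ_{schedule 1} − μ_{schedule 2}| / σ = |181.3 − 165.8| / 26.8 = 0.5784
Noncentrality parameter: δ = d·√(n/2) = 0.5784 × √(16/2) = 1.6358
Two-sided α = 0.01 → critical value z_{0.005} = 2.576.
Power = Φ(δ − 2.576) + Φ(−δ − 2.576) = Φ(-0.940) + Φ(-4.212) = 0.1736 + 0.0000 = 0.1736.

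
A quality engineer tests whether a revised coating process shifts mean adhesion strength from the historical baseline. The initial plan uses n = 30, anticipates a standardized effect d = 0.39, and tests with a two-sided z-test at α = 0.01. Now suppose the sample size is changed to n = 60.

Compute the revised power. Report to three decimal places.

Power ≈ 0.672

With n = 60: δ = d·√n = 0.39 × √60 = 3.0209. Critical value z_{0.005} = 2.576.
Revised power = Φ(δ − 2.576) + Φ(−δ − 2.576) = Φ(0.445) + Φ(-5.597) = 0.6719 + 0.0000 = 0.6719.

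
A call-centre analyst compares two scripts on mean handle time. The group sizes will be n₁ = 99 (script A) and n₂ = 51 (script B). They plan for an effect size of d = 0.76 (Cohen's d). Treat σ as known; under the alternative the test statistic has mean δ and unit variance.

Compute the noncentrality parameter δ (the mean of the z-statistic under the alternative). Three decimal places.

The noncentrality parameter scales effect size by the design's sample-size factor: δ = d / √(1/n₁ + 1/n₂) = 0.76 / √(1/99 + 1/51) = 4.4093

δ ≈ 4.409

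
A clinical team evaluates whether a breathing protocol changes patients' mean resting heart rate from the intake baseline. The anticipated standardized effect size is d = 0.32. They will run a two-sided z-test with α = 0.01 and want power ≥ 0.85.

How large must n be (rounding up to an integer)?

For power 0.85 need Φ(δ − z_{0.005}) = 0.85, so δ = z_{0.005} + z_{0.15} = 2.576 + 1.036 = 3.612.
(For δ > 0 the lower-tail rejection region contributes negligibly to power, so the one-term inversion is standard.)
δ = d·√n ⇒ n = (δ/d)² = (3.612 / 0.32)² = 127.43.
Round up to the next whole unit.

n = 128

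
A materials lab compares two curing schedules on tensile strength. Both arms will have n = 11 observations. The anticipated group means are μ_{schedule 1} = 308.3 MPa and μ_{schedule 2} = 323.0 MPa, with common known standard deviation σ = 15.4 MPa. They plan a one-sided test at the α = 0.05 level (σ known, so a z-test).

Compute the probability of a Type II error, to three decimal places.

Standardized effect: d = |μ_{schedule 1} − μ_{schedule 2}| / σ = |308.3 − 323.0| / 15.4 = 0.9545
Noncentrality parameter: δ = d·√(n/2) = 0.9545 × √(11/2) = 2.2386
Critical value for a one-sided test at α = 0.05: z_α = 1.645.
Power = P(Z > 1.645 − δ) = Φ(0.594) = 0.7237.
Type II error: β = 1 − power = 1 − 0.7237 = 0.2763.

β ≈ 0.276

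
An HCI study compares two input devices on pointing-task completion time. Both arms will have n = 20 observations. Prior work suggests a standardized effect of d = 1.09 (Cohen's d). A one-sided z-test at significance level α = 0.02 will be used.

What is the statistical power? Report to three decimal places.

Power ≈ 0.918

Noncentrality parameter: δ = d·√(n/2) = 1.09 × √(20/2) = 3.4469
One-sided α = 0.02 → critical value z_{0.02} = 2.054.
Power = P(Z > 2.054 − δ) = Φ(1.393) = 0.9182.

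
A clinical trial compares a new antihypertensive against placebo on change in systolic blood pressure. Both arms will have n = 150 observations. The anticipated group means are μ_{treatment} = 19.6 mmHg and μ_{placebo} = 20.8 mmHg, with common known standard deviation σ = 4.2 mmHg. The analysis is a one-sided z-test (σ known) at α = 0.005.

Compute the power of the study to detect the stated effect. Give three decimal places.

Standardized effect: d = |μ_{treatment} − μ_{placebo}| / σ = |19.6 − 20.8| / 4.2 = 0.2857
Noncentrality parameter: δ = d·√(n/2) = 0.2857 × √(150/2) = 2.4744
Critical value for a one-sided test at α = 0.005: z_α = 2.576.
Power = P(Z > 2.576 − δ) = Φ(-0.101) = 0.4596.

Power ≈ 0.460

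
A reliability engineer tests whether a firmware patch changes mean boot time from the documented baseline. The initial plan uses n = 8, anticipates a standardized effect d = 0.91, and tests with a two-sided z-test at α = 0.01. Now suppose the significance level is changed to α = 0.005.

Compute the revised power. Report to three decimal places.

δ = d·√n = 0.91 × √8 = 2.5739 (unchanged). New critical value: z_{0.0025} = 2.807.
Revised power = Φ(δ − 2.807) + Φ(−δ − 2.807) = Φ(-0.233) + Φ(-5.381) = 0.4078 + 0.0000 = 0.4078.

Power ≈ 0.408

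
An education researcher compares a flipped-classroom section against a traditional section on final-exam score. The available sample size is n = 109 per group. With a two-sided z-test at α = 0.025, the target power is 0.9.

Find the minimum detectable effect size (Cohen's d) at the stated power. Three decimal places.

Need Φ(δ − 2.241) = 0.9, so δ = 2.241 + 1.282 = 3.523.
(The second rejection-region term Φ(−δ − z_{α/2}) is negligible and dropped.)
δ = d·√(n/2) ⇒ d = δ/√(n/2) = 3.523/√(109/2) = 0.4772.

d ≈ 0.477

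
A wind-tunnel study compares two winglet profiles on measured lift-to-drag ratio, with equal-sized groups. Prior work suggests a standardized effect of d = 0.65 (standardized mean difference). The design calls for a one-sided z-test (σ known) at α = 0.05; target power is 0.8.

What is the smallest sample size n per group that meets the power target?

Set Φ(δ − 1.645) = 0.8; then δ − 1.645 = Φ⁻¹(0.8) = 0.842, giving δ = 2.486.
δ = d·√(n/2) ⇒ n = 2(δ/d)² = 2 × (2.486 / 0.65)² = 29.27.
Round up to the next whole unit.

n = 30 per group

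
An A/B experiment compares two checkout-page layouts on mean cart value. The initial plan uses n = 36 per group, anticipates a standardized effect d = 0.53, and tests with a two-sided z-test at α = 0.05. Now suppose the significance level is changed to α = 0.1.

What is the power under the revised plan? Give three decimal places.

δ = d·√(n/2) = 0.53 × √(36/2) = 2.2486 (unchanged). New critical value: z_{0.05} = 1.645.
Revised power = Φ(δ − 1.645) + Φ(−δ − 1.645) = Φ(0.604) + Φ(-3.893) = 0.7270 + 0.0000 = 0.7270.

Power ≈ 0.727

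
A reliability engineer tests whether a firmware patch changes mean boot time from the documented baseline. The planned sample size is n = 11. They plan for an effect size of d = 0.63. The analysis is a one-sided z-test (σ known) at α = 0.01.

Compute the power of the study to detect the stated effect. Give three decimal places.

Noncentrality parameter: λ = d·√n = 0.63 × √11 = 2.0895
One-sided α = 0.01 → critical value z_{0.01} = 2.326.
Power = P(Z > 2.326 − λ) = Φ(-0.237) = 0.4064.

Power ≈ 0.406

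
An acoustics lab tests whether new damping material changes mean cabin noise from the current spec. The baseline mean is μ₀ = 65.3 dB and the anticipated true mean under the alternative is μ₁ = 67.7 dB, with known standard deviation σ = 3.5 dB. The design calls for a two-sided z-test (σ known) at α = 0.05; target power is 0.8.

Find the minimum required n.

Standardized effect: d = |μ₁ − μ₀| / σ = |67.7 − 65.3| / 3.5 = 0.6857
For power 0.8 need Φ(δ − z_{0.025}) = 0.8, so δ = z_{0.025} + z_{0.20} = 1.960 + 0.842 = 2.802.
(Ignoring the negligible lower-tail rejection probability gives the usual closed-form inversion.)
δ = d·√n ⇒ n = (δ/d)² = (2.802 / 0.6857)² = 16.69.
Round up to the next whole unit.

n = 17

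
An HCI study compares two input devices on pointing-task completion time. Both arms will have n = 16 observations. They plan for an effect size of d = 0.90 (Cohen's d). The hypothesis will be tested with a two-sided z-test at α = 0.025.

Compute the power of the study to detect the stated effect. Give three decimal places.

Noncentrality parameter: δ = d·√(n/2) = 0.90 × √(16/2) = 2.5456
Critical value for a two-sided test at α = 0.025: z_{α/2} = 2.241.
Power = Φ(δ − 2.241) + Φ(−δ − 2.241) = Φ(0.304) + Φ(-4.787) = 0.6195 + 0.0000 = 0.6195.

Power ≈ 0.620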